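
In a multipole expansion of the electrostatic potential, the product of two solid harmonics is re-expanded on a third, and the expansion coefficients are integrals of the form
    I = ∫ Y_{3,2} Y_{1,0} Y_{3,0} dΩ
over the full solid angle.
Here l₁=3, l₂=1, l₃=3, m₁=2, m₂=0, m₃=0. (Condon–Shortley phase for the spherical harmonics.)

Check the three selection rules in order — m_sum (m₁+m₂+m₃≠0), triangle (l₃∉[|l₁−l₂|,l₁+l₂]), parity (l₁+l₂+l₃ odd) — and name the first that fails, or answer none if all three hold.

m_sum

azimuthal sum: 2 + 0 + 0 = 2  ✗
2 ≤ 3 ≤ 4 (triangle on l)
L = 3 + 1 + 3 = 7 (odd)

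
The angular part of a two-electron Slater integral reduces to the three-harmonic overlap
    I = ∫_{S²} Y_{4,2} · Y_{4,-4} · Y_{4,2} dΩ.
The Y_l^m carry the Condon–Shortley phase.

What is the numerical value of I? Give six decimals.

0.190983

Checks pass: Σm=0; 12 even; l₃=4∈[0,8].
(2·4+1)(2·4+1)(2·4+1) = 729
Δ: 4! 4! 4! / 13! → 1/450450
sum: t=0:+1/13824 t=1:−1/216 t=2:+1/64 t=3:−1/216 t=4:+1/13824 = 5/768
3j²(4 4 4; 0 0 0) = Δ·Π!·Σ² = 18/1001  (sign +1)
sum: t=0:+1/2304 = 1/2304
3j²(4 4 4; 2 -4 2) = Δ·Π!·Σ² = 5/143  (sign +1)
combine: 4πI² = 729·18/1001·5/143 = 65610/143143
take √, sign +1: I = 0.19098314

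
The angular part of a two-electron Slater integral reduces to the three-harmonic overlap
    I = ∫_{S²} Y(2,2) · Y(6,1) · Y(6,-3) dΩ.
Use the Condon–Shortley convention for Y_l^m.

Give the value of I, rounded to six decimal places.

0.177674

Checks pass: Σm=0; 14 even; l₃=6∈[4,8].
(2·2+1)(2·6+1)(2·6+1) = 845
Δ: 2! 2! 10! / 15! → 1/90090
sum: t=0:+1/69120 t=1:−1/14400 t=2:+1/69120 = -7/172800
3j²(2 6 6; 0 0 0) = Δ·Π!·Σ² = 14/715  (sign -1)
sum: t=0:+1/120960 = 1/120960
3j²(2 6 6; 2 1 -3) = Δ·Π!·Σ² = 24/1001  (sign -1)
combine: 4πI² = 845·14/715·24/1001 = 48/121
take √, sign +1: I = 0.17767364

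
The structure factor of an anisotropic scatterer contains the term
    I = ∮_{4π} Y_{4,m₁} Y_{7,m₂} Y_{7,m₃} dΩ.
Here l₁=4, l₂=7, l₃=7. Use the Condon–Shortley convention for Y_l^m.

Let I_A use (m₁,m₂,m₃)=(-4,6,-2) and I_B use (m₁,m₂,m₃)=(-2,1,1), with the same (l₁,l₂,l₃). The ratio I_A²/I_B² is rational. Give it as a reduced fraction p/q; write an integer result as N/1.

3575/9072

Same 4,7,7: normalisation and zero-m 3j drop out of the ratio.
A: Δ: 4! 4! 10! / 19! → 1/58198140; sum: t=4:+1/209018880 = 1/209018880; 3j²(4 7 7; -4 6 -2) = Δ·Π!·Σ² = 25/5814  (sign -1)
B: Δ: 4! 4! 10! / 19! → 1/58198140; sum: t=2:+1/1658880 t=3:−1/518400 t=4:+1/1658880 = -1/1382400; 3j²(4 7 7; -2 1 1) = Δ·Π!·Σ² = 504/46189  (sign -1)
I_A²/I_B² = (25/5814)/(504/46189) = 3575/9072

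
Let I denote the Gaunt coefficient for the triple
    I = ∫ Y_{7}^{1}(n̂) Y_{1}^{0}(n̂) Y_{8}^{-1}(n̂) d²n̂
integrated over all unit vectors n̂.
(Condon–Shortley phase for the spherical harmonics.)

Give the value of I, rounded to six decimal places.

Checks pass: Σm=0; 16 even; l₃=8∈[6,8].
(2·7+1)(2·1+1)(2·8+1) = 765
Δ: 0! 14! 2! / 17! → 1/2040
sum: t=0:+1/25401600 = 1/25401600
3j²(7 1 8; 0 0 0) = Δ·Π!·Σ² = 8/255  (sign +1)
sum: t=0:+1/29030400 = 1/29030400
3j²(7 1 8; 1 0 -1) = Δ·Π!·Σ² = 21/680  (sign -1)
combine: 4πI² = 765·8/255·21/680 = 63/85
take √, sign -1: I = -0.24285994

-0.242860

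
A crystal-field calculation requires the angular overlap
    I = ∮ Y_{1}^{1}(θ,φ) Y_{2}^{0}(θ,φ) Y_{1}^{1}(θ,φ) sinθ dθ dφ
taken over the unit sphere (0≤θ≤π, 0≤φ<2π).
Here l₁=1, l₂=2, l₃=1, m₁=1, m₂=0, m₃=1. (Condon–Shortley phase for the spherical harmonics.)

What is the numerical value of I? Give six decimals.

0.000000

m-sum = 1 + 0 + 1 = 2 ≠ 0 ⇒ I = 0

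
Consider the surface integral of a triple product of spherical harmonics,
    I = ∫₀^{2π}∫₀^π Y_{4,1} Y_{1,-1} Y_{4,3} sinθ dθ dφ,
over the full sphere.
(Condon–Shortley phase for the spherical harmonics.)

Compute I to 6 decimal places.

0.000000

Σmᵢ = 3 ≠ 0, so the φ-integral vanishes; I = 0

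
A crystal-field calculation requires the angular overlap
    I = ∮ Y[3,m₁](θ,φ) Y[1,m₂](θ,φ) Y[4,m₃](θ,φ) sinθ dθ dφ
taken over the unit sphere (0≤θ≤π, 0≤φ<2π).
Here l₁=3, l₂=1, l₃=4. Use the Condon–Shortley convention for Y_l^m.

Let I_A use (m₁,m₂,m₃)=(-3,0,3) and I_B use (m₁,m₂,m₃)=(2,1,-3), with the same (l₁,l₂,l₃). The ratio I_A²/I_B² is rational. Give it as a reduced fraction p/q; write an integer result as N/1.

1/3

Same 3,1,4: normalisation and zero-m 3j drop out of the ratio.
A: Δ: 0! 6! 2! / 9! → 1/252; sum: t=0:+1/720 = 1/720; 3j²(3 1 4; -3 0 3) = Δ·Π!·Σ² = 1/36  (sign -1)
B: Δ: 0! 6! 2! / 9! → 1/252; sum: t=0:+1/240 = 1/240; 3j²(3 1 4; 2 1 -3) = Δ·Π!·Σ² = 1/12  (sign -1)
I_A²/I_B² = (1/36)/(1/12) = 1/3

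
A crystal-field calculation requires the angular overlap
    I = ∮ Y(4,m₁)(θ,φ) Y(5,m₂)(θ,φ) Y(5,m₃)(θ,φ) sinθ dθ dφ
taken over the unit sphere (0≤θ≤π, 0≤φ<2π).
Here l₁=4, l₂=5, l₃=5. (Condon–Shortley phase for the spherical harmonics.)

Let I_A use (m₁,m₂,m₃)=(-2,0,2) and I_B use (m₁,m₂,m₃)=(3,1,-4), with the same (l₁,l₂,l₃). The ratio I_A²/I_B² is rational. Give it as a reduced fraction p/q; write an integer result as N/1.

l's match ⇒ only the (l;m) 3-j factors differ between A and B.
A: triangle coeff Δ(4,5,5) = 1/3153150; Σ_t [2,4]: t=2:+1/3456 t=3:−1/1728 t=4:+1/11520 = -7/34560; (3j)²=7/858 [(4 5 5; -2 0 2)], sign=+1
B: triangle coeff Δ(4,5,5) = 1/3153150; Σ_t [0,1]: t=0:+1/103680 t=1:−1/17280 = -1/20736; (3j)²=10/429 [(4 5 5; 3 1 -4)], sign=+1
I_A²/I_B² = (7/858)/(10/429) = 7/20

7/20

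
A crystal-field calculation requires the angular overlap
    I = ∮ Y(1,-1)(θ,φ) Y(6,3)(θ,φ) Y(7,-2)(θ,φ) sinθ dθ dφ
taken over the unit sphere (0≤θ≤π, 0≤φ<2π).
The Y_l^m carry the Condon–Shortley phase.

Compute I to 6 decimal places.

m-sum 0 ✓  L=14 even ✓  5≤7≤7 ✓
Π(2lᵢ+1) = 3×13×15 = 585
triangle coeff Δ(1,6,7) = 1/1365
Σ_t [0,0]: t=0:+1/518400 = 1/518400
(3j)²=7/195 [(1 6 7; 0 0 0)], sign=-1
Σ_t [0,0]: t=0:+1/4354560 = 1/4354560
(3j)²=2/273 [(1 6 7; -1 3 -2)], sign=-1
⇒ 4πI² = 2/13
I = (+1)√(2/13/(4π)) = 0.11064668

0.110647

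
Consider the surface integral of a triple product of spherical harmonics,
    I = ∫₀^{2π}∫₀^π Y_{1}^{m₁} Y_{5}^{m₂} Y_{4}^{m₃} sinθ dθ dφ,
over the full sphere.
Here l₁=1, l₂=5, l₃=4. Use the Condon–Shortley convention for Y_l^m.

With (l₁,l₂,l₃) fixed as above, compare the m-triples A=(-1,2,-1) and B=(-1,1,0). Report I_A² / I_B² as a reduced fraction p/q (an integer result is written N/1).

7/5

l's match ⇒ only the (l;m) 3-j factors differ between A and B.
A: triangle coeff Δ(1,5,4) = 1/495; Σ_t [2,2]: t=2:+1/1440 = 1/1440; (3j)²=7/165 [(1 5 4; -1 2 -1)], sign=-1
B: triangle coeff Δ(1,5,4) = 1/495; Σ_t [2,2]: t=2:+1/1152 = 1/1152; (3j)²=1/33 [(1 5 4; -1 1 0)], sign=+1
I_A²/I_B² = (7/165)/(1/33) = 7/5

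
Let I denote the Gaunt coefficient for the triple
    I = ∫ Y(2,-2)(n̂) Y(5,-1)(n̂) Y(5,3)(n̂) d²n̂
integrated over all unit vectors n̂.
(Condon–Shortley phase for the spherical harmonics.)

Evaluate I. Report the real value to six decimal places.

Checks pass: Σm=0; 12 even; l₃=5∈[3,7].
(2·2+1)(2·5+1)(2·5+1) = 605
Δ: 2! 2! 8! / 13! → 1/38610
sum: t=0:+1/2880 t=1:−1/576 t=2:+1/2880 = -1/960
3j²(2 5 5; 0 0 0) = Δ·Π!·Σ² = 10/429  (sign +1)
sum: t=2:+1/5760 = 1/5760
3j²(2 5 5; -2 -1 3) = Δ·Π!·Σ² = 56/2145  (sign +1)
combine: 4πI² = 605·10/429·56/2145 = 560/1521
take √, sign +1: I = 0.17116875

0.171169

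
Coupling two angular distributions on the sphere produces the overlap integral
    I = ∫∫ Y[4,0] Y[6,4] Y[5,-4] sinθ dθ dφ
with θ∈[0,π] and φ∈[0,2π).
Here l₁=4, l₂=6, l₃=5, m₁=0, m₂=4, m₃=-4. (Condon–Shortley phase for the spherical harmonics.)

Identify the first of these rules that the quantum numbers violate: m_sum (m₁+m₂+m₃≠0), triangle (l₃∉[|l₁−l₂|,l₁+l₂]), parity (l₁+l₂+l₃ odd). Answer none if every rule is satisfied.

m₁+m₂+m₃ = 0 + 4 − 4 = 0  ✓
triangle: |4−6|=2 ≤ l₃=5 ≤ 4+6=10  ✓
parity: l₁+l₂+l₃ = 15 is odd  ✗

parity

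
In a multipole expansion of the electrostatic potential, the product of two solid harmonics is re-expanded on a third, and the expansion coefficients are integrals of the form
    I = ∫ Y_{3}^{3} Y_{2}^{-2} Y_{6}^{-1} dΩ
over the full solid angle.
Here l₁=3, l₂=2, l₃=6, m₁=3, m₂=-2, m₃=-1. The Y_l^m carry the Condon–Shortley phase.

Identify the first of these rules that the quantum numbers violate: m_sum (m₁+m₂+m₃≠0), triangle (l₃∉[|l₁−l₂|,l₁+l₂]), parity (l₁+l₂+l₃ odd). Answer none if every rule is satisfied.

triangle

azimuthal sum: 3 − 2 − 1 = 0  ✓
1 ≤ 6 ≤ 5 (triangle on l)  ✗
L = 3 + 2 + 6 = 11 (odd)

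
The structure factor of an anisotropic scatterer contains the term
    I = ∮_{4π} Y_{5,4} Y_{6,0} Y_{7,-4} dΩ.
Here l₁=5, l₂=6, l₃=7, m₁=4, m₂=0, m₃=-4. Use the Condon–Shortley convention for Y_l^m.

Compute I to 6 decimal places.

-0.050867

m-sum 0 ✓  L=18 even ✓  1≤7≤11 ✓
Π(2lᵢ+1) = 11×13×15 = 2145
triangle coeff Δ(5,6,7) = 1/174594420
Σ_t [0,4]: t=0:+1/4147200 t=1:−1/207360 t=2:+1/82944 t=3:−1/207360 t=4:+1/4147200 = 1/345600
(3j)²=420/46189 [(5 6 7; 0 0 0)], sign=-1
Σ_t [0,1]: t=0:+1/4147200 t=1:−1/3110400 = -1/12441600
(3j)²=7/4199 [(5 6 7; 4 0 -4)], sign=+1
⇒ 4πI² = 44100/1356277
I = (-1)√(44100/1356277/(4π)) = -0.05086747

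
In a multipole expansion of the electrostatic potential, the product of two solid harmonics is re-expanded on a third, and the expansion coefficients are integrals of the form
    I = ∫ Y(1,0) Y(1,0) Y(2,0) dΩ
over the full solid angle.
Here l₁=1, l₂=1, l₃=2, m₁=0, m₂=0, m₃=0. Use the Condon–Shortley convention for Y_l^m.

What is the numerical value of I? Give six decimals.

0.252313

m-sum 0 ✓  L=4 even ✓  0≤2≤2 ✓
Π(2lᵢ+1) = 3×3×5 = 45
triangle coeff Δ(1,1,2) = 1/30
Σ_t [0,0]: t=0:+1/1 = 1/1
(3j)²=2/15 [(1 1 2; 0 0 0)], sign=+1
(m-triple is (0,0,0) — same symbol as above.)
⇒ 4πI² = 4/5
I = (+1)√(4/5/(4π)) = 0.25231325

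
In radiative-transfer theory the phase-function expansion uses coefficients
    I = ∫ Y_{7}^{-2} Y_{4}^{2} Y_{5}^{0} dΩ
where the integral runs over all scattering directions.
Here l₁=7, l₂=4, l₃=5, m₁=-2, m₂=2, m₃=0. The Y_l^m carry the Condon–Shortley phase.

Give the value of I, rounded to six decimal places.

Rules hold: Σm=0, L=16 even, 3≤5≤11.
N = 15·9·11 = 1485
Δ = 6!·8!·2!/17! = 1/6126120
Racah Σ t=2..4: t=2:+1/69120 t=3:−1/20736 t=4:+1/69120 = -1/51840
⇒ 3j(7 4 5; 0 0 0)² = 280/21879, sgn +1
Racah Σ t=4..6: t=4:+1/69120 t=5:−1/69120 t=6:+1/1036800 = 1/1036800
⇒ 3j(7 4 5; -2 2 0)² = 1/7293, sgn -1
4πI² = N·(3j₀)²·(3jₘ)² = 1400/537251
I = -1·√(0.00260586/4π) = -0.01440026

-0.014400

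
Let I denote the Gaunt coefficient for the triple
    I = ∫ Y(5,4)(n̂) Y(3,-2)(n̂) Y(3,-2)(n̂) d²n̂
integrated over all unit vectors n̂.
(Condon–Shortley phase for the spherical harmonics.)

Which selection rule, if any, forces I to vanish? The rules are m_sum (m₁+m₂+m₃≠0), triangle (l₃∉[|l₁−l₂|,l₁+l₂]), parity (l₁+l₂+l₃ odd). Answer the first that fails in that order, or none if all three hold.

parity

azimuthal sum: 4 − 2 − 2 = 0  ✓
2 ≤ 3 ≤ 8 (triangle on l)  ✓
L = 5 + 3 + 3 = 11 (odd)  ✗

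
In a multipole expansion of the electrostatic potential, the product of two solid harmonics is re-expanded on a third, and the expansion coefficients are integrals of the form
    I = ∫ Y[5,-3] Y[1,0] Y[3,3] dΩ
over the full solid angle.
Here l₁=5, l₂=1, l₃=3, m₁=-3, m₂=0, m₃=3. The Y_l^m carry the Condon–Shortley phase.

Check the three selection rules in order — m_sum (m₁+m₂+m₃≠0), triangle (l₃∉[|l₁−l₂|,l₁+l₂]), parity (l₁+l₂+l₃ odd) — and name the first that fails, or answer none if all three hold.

triangle

Σmᵢ = 0  ✓
l₃∈[|l₁−l₂|,l₁+l₂]=[4,6], have l₃=3  ✗
Σlᵢ = 9 ⇒ odd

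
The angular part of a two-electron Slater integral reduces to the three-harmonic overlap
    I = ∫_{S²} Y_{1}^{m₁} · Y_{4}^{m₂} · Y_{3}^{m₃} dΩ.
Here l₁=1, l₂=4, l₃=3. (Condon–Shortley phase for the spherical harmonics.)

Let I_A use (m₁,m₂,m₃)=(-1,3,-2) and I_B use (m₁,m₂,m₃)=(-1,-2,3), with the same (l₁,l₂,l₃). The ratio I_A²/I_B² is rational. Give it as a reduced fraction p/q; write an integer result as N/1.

Shared (l₁,l₂,l₃)=(1,4,3): N and (l;000)² cancel in I_A²/I_B².
A: Δ = 2!·0!·6!/9! = 1/252; Racah Σ t=2..2: t=2:+1/240 = 1/240; ⇒ 3j(1 4 3; -1 3 -2)² = 1/12, sgn -1
B: Δ = 2!·0!·6!/9! = 1/252; Racah Σ t=2..2: t=2:+1/1440 = 1/1440; ⇒ 3j(1 4 3; -1 -2 3)² = 1/252, sgn +1
I_A²/I_B² = (1/12)/(1/252) = 21/1

21/1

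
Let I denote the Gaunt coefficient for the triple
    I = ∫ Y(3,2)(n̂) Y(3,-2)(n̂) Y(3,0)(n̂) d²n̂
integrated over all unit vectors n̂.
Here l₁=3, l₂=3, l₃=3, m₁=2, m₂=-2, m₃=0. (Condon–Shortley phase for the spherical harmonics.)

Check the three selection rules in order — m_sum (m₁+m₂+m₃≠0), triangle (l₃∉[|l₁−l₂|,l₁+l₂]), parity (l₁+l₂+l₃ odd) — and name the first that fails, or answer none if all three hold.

parity

m₁+m₂+m₃ = 2 − 2 + 0 = 0  ✓
triangle: |3−3|=0 ≤ l₃=3 ≤ 3+3=6  ✓
parity: l₁+l₂+l₃ = 9 is odd  ✗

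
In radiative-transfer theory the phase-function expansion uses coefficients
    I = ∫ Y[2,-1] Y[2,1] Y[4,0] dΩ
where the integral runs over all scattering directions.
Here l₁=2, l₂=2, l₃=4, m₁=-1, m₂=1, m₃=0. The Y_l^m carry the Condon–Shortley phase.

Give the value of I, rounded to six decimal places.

Rules hold: Σm=0, L=8 even, 0≤4≤4.
N = 5·5·9 = 225
Δ = 0!·4!·4!/9! = 1/630
Racah Σ t=0..0: t=0:+1/16 = 1/16
⇒ 3j(2 2 4; 0 0 0)² = 2/35, sgn +1
Racah Σ t=0..0: t=0:+1/36 = 1/36
⇒ 3j(2 2 4; -1 1 0)² = 8/315, sgn +1
4πI² = N·(3j₀)²·(3jₘ)² = 16/49
I = +1·√(0.326531/4π) = 0.16119702

0.161197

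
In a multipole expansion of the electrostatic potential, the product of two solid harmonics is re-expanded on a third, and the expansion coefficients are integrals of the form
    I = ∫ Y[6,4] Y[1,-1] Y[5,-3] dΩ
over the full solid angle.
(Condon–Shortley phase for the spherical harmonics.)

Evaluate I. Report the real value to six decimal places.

0.274090

m-sum 0 ✓  L=12 even ✓  5≤5≤7 ✓
Π(2lᵢ+1) = 13×3×11 = 429
triangle coeff Δ(6,1,5) = 1/858
Σ_t [1,1]: t=1:−1/14400 = -1/14400
(3j)²=6/143 [(6 1 5; 0 0 0)], sign=+1
Σ_t [0,0]: t=0:+1/161280 = 1/161280
(3j)²=15/286 [(6 1 5; 4 -1 -3)], sign=+1
⇒ 4πI² = 135/143
I = (+1)√(135/143/(4π)) = 0.27409047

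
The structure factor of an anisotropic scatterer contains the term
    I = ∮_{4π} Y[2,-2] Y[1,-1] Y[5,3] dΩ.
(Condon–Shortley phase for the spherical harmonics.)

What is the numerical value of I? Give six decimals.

l₃=5 ∉ [1,3] — triangle fails ⇒ I = 0

0.000000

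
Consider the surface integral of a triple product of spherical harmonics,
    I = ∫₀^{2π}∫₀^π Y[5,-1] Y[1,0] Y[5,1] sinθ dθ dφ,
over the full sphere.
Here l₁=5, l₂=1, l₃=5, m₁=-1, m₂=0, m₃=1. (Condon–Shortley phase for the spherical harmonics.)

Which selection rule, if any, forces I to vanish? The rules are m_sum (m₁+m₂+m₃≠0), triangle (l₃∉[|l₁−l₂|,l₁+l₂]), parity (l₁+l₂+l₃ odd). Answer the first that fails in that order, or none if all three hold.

azimuthal sum: -1 + 0 + 1 = 0  ✓
4 ≤ 5 ≤ 6 (triangle on l)  ✓
L = 5 + 1 + 5 = 11 (odd)  ✗

parity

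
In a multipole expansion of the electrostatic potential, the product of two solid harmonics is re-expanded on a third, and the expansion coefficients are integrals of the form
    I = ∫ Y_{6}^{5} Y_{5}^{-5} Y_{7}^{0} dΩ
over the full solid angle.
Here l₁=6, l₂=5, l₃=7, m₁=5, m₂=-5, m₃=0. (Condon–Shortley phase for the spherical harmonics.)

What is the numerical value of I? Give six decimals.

m-sum 0 ✓  L=18 even ✓  1≤7≤11 ✓
Π(2lᵢ+1) = 13×11×15 = 2145
triangle coeff Δ(6,5,7) = 1/174594420
Σ_t [0,4]: t=0:+1/4147200 t=1:−1/207360 t=2:+1/82944 t=3:−1/207360 t=4:+1/4147200 = 1/345600
(3j)²=420/46189 [(6 5 7; 0 0 0)], sign=-1
Σ_t [0,0]: t=0:+1/87091200 = 1/87091200
(3j)²=35/12597 [(6 5 7; 5 -5 0)], sign=-1
⇒ 4πI² = 73500/1356277
I = (+1)√(73500/1356277/(4π)) = 0.06566963

0.065670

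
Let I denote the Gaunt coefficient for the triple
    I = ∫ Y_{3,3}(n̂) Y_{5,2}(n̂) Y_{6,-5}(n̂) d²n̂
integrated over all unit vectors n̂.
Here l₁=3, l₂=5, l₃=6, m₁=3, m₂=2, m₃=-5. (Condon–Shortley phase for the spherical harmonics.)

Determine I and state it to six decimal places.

0.169016

Rules hold: Σm=0, L=14 even, 2≤6≤8.
N = 7·11·13 = 1001
Δ = 2!·4!·8!/15! = 1/675675
Racah Σ t=0..2: t=0:+1/8640 t=1:−1/2304 t=2:+1/8640 = -7/34560
⇒ 3j(3 5 6; 0 0 0)² = 7/429, sgn -1
Racah Σ t=0..0: t=0:+1/241920 = 1/241920
⇒ 3j(3 5 6; 3 2 -5)² = 2/91, sgn -1
4πI² = N·(3j₀)²·(3jₘ)² = 14/39
I = +1·√(0.358974/4π) = 0.16901560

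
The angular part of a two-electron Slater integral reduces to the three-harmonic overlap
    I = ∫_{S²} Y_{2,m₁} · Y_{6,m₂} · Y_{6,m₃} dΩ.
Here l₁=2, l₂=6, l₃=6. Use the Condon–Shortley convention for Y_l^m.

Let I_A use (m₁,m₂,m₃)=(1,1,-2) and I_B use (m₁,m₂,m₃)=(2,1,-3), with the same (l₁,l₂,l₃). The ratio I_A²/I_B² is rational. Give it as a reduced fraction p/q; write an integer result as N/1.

1/4

Same 2,6,6: normalisation and zero-m 3j drop out of the ratio.
A: Δ: 2! 2! 10! / 15! → 1/90090; sum: t=0:+1/60480 t=1:−1/34560 = -1/80640; 3j²(2 6 6; 1 1 -2) = Δ·Π!·Σ² = 6/1001  (sign -1)
B: Δ: 2! 2! 10! / 15! → 1/90090; sum: t=0:+1/120960 = 1/120960; 3j²(2 6 6; 2 1 -3) = Δ·Π!·Σ² = 24/1001  (sign -1)
I_A²/I_B² = (6/1001)/(24/1001) = 1/4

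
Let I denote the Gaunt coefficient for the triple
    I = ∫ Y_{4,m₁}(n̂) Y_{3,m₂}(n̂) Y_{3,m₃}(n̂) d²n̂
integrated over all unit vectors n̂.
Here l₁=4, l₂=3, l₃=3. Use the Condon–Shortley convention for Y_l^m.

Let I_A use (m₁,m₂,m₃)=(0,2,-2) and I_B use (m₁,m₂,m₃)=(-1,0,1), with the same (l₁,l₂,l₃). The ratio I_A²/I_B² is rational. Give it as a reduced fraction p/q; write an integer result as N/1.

49/15

Same 4,3,3: normalisation and zero-m 3j drop out of the ratio.
A: Δ: 4! 4! 2! / 11! → 1/34650; sum: t=3:−1/72 t=4:+1/576 = -7/576; 3j²(4 3 3; 0 2 -2) = Δ·Π!·Σ² = 7/198  (sign +1)
B: Δ: 4! 4! 2! / 11! → 1/34650; sum: t=1:−1/288 t=2:+1/24 t=3:−1/48 = 5/288; 3j²(4 3 3; -1 0 1) = Δ·Π!·Σ² = 5/462  (sign +1)
I_A²/I_B² = (7/198)/(5/462) = 49/15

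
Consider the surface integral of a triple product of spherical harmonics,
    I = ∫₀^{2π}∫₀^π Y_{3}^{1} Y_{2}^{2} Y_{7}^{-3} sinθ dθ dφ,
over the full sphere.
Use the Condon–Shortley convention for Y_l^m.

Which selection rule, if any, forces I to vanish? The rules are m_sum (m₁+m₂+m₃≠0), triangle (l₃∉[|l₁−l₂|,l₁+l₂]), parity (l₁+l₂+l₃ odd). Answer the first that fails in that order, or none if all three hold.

triangle

Σmᵢ = 0  ✓
l₃∈[|l₁−l₂|,l₁+l₂]=[1,5], have l₃=7  ✗
Σlᵢ = 12 ⇒ even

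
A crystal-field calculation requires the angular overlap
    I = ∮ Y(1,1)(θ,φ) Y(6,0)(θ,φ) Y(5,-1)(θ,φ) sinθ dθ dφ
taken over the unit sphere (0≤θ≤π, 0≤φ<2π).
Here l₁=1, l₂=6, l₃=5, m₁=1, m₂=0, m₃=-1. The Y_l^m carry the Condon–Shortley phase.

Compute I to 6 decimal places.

0.158246

Checks pass: Σm=0; 12 even; l₃=5∈[5,7].
(2·1+1)(2·6+1)(2·5+1) = 429
Δ: 2! 0! 10! / 13! → 1/858
sum: t=1:−1/14400 = -1/14400
3j²(1 6 5; 0 0 0) = Δ·Π!·Σ² = 6/143  (sign +1)
sum: t=0:+1/34560 = 1/34560
3j²(1 6 5; 1 0 -1) = Δ·Π!·Σ² = 5/286  (sign +1)
combine: 4πI² = 429·6/143·5/286 = 45/143
take √, sign +1: I = 0.15824621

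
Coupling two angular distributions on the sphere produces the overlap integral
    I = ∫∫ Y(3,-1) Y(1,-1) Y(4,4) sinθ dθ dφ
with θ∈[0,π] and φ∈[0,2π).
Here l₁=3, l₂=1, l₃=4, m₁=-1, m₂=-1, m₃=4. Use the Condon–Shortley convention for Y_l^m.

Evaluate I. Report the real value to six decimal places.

Σmᵢ = 2 ≠ 0, so the φ-integral vanishes; I = 0

0.000000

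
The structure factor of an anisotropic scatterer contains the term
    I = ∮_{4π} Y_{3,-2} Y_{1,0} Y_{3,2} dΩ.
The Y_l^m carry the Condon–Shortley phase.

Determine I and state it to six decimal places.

0.000000

L=7 odd ⇒ parity kills the (l;000) factor ⇒ I = 0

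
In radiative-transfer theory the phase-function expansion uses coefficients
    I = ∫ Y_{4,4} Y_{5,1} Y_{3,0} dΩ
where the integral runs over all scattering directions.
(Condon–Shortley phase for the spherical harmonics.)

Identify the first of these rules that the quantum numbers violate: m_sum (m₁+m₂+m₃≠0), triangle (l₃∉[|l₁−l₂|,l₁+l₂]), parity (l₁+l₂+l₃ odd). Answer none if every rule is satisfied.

m_sum

Σmᵢ = 5  ✗
l₃∈[|l₁−l₂|,l₁+l₂]=[1,9], have l₃=3
Σlᵢ = 12 ⇒ even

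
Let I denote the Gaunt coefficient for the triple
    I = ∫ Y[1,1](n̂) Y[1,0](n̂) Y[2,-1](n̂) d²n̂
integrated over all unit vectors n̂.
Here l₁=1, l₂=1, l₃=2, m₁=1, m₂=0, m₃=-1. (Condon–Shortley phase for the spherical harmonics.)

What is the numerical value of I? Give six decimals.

-0.218510

Checks pass: Σm=0; 4 even; l₃=2∈[0,2].
(2·1+1)(2·1+1)(2·2+1) = 45
Δ: 0! 2! 2! / 5! → 1/30
sum: t=0:+1/1 = 1/1
3j²(1 1 2; 0 0 0) = Δ·Π!·Σ² = 2/15  (sign +1)
sum: t=0:+1/2 = 1/2
3j²(1 1 2; 1 0 -1) = Δ·Π!·Σ² = 1/10  (sign -1)
combine: 4πI² = 45·2/15·1/10 = 3/5
take √, sign -1: I = -0.21850969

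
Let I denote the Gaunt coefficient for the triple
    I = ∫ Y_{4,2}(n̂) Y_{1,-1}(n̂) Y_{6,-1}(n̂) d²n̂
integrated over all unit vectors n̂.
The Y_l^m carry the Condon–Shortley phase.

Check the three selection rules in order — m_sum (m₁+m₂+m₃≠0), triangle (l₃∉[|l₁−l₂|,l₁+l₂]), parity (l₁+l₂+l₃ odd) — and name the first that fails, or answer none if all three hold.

triangle

Σmᵢ = 0  ✓
l₃∈[|l₁−l₂|,l₁+l₂]=[3,5], have l₃=6  ✗
Σlᵢ = 11 ⇒ odd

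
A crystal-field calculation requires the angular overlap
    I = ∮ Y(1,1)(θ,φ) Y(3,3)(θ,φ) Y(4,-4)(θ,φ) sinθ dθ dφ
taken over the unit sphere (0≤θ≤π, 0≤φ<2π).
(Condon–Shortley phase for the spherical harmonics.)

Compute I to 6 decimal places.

0.325735

Checks pass: Σm=0; 8 even; l₃=4∈[2,4].
(2·1+1)(2·3+1)(2·4+1) = 189
Δ: 0! 2! 6! / 9! → 1/252
sum: t=0:+1/36 = 1/36
3j²(1 3 4; 0 0 0) = Δ·Π!·Σ² = 4/63  (sign +1)
sum: t=0:+1/1440 = 1/1440
3j²(1 3 4; 1 3 -4) = Δ·Π!·Σ² = 1/9  (sign +1)
combine: 4πI² = 189·4/63·1/9 = 4/3
take √, sign +1: I = 0.32573501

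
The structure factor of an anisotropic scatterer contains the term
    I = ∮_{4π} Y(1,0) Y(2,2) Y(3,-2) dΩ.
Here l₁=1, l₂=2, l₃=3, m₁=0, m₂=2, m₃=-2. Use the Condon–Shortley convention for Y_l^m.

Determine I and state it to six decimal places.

m-sum 0 ✓  L=6 even ✓  1≤3≤3 ✓
Π(2lᵢ+1) = 3×5×7 = 105
triangle coeff Δ(1,2,3) = 1/105
Σ_t [0,0]: t=0:+1/4 = 1/4
(3j)²=3/35 [(1 2 3; 0 0 0)], sign=-1
Σ_t [0,0]: t=0:+1/24 = 1/24
(3j)²=1/21 [(1 2 3; 0 2 -2)], sign=-1
⇒ 4πI² = 3/7
I = (+1)√(3/7/(4π)) = 0.18467439

0.184674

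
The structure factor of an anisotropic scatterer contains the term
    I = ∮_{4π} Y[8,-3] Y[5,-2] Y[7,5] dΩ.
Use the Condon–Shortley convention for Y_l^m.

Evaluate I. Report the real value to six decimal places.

m-sum 0 ✓  L=20 even ✓  3≤7≤13 ✓
Π(2lᵢ+1) = 17×11×15 = 2805
triangle coeff Δ(8,5,7) = 1/814773960
Σ_t [1,5]: t=1:−1/87091200 t=2:+1/4976640 t=3:−1/2073600 t=4:+1/4976640 t=5:−1/87091200 = -1/9676800
(3j)²=360/46189 [(8 5 7; 0 0 0)], sign=+1
Σ_t [1,3]: t=1:−1/1741824000 t=2:+1/104509440 t=3:−1/69672960 = -1/186624000
(3j)²=308/62985 [(8 5 7; -3 -2 5)], sign=-1
⇒ 4πI² = 110880/1037153
I = (-1)√(110880/1037153/(4π)) = -0.09223596

-0.092236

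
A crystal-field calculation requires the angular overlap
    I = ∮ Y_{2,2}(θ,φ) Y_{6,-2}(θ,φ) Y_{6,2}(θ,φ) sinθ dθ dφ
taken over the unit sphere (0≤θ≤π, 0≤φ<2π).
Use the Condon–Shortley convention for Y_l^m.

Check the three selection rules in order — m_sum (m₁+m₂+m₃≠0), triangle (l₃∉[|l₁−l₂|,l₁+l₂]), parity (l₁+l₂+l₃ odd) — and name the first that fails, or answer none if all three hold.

Σmᵢ = 2  ✗
l₃∈[|l₁−l₂|,l₁+l₂]=[4,8], have l₃=6
Σlᵢ = 14 ⇒ even

m_sum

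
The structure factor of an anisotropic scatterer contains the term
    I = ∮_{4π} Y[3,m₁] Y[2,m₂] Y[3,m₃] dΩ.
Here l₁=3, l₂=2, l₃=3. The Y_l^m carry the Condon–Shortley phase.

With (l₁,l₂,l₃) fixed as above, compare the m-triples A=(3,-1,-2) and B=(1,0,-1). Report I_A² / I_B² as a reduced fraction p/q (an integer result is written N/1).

l's match ⇒ only the (l;m) 3-j factors differ between A and B.
A: triangle coeff Δ(3,2,3) = 1/3780; Σ_t [0,0]: t=0:+1/48 = 1/48; (3j)²=5/84 [(3 2 3; 3 -1 -2)], sign=-1
B: triangle coeff Δ(3,2,3) = 1/3780; Σ_t [0,2]: t=0:+1/16 t=1:−1/6 t=2:+1/96 = -3/32; (3j)²=3/140 [(3 2 3; 1 0 -1)], sign=-1
I_A²/I_B² = (5/84)/(3/140) = 25/9

25/9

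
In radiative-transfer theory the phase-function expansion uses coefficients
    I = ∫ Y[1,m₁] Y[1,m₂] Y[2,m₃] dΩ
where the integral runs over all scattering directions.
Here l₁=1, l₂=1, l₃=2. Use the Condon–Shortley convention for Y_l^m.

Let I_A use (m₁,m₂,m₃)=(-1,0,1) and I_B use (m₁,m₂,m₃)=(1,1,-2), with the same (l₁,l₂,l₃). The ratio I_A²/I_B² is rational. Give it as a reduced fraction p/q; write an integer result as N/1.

l's match ⇒ only the (l;m) 3-j factors differ between A and B.
A: triangle coeff Δ(1,1,2) = 1/30; Σ_t [0,0]: t=0:+1/2 = 1/2; (3j)²=1/10 [(1 1 2; -1 0 1)], sign=-1
B: triangle coeff Δ(1,1,2) = 1/30; Σ_t [0,0]: t=0:+1/4 = 1/4; (3j)²=1/5 [(1 1 2; 1 1 -2)], sign=+1
I_A²/I_B² = (1/10)/(1/5) = 1/2

1/2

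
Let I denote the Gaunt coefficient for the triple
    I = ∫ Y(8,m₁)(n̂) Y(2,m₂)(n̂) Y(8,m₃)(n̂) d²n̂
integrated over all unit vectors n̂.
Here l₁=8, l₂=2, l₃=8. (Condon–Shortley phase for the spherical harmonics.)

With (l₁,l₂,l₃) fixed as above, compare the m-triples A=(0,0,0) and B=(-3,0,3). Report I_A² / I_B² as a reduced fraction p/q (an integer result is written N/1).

Same 8,2,8: normalisation and zero-m 3j drop out of the ratio.
A: Δ: 2! 14! 2! / 19! → 1/348840; sum: t=0:+1/116121600 t=1:−1/25401600 t=2:+1/116121600 = -1/45158400; 3j²(8 2 8; 0 0 0) = Δ·Π!·Σ² = 24/1615  (sign -1)
B: Δ: 2! 14! 2! / 19! → 1/348840; sum: t=0:+1/958003200 t=1:−1/87091200 t=2:+1/174182400 = -1/212889600; 3j²(8 2 8; -3 0 3) = Δ·Π!·Σ² = 15/2584  (sign +1)
I_A²/I_B² = (24/1615)/(15/2584) = 64/25

64/25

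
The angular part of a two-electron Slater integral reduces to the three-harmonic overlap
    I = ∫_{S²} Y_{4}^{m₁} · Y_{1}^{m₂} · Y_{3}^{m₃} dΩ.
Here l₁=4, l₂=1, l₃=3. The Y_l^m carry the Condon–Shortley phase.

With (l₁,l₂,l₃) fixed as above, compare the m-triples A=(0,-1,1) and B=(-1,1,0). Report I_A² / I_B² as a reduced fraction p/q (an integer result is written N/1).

3/5

Same 4,1,3: normalisation and zero-m 3j drop out of the ratio.
A: Δ: 2! 6! 0! / 9! → 1/252; sum: t=0:+1/96 = 1/96; 3j²(4 1 3; 0 -1 1) = Δ·Π!·Σ² = 1/42  (sign +1)
B: Δ: 2! 6! 0! / 9! → 1/252; sum: t=2:+1/72 = 1/72; 3j²(4 1 3; -1 1 0) = Δ·Π!·Σ² = 5/126  (sign -1)
I_A²/I_B² = (1/42)/(5/126) = 3/5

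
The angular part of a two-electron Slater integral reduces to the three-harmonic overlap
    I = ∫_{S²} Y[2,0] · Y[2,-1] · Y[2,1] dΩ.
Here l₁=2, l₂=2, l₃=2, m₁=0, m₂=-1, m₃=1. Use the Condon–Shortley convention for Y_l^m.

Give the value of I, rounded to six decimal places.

-0.090112

Rules hold: Σm=0, L=6 even, 0≤2≤4.
N = 5·5·5 = 125
Δ = 2!·2!·2!/7! = 1/630
Racah Σ t=0..2: t=0:+1/8 t=1:−1/1 t=2:+1/8 = -3/4
⇒ 3j(2 2 2; 0 0 0)² = 2/35, sgn -1
Racah Σ t=0..1: t=0:+1/4 t=1:−1/2 = -1/4
⇒ 3j(2 2 2; 0 -1 1)² = 1/70, sgn +1
4πI² = N·(3j₀)²·(3jₘ)² = 5/49
I = -1·√(0.102041/4π) = -0.09011188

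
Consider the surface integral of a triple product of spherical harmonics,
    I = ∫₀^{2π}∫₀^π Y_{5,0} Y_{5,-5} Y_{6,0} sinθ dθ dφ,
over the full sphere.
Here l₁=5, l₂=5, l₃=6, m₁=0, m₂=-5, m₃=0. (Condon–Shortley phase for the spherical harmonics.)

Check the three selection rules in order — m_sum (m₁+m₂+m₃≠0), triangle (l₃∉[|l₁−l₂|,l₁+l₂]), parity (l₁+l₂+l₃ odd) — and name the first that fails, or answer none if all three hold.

m_sum

Σmᵢ = -5  ✗
l₃∈[|l₁−l₂|,l₁+l₂]=[0,10], have l₃=6
Σlᵢ = 16 ⇒ even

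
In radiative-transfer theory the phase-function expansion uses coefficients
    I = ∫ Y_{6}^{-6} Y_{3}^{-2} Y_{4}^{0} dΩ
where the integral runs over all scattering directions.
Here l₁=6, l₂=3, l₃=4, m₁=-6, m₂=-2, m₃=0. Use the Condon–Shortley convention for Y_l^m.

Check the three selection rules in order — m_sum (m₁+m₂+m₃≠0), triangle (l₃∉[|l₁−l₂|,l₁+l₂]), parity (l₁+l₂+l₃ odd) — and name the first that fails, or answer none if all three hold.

m_sum

azimuthal sum: -6 − 2 + 0 = -8  ✗
3 ≤ 4 ≤ 9 (triangle on l)
L = 6 + 3 + 4 = 13 (odd)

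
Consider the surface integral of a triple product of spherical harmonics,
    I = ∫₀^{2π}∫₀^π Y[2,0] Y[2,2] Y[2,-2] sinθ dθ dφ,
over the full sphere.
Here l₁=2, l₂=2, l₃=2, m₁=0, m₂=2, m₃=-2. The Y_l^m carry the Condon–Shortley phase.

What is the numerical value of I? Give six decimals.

Rules hold: Σm=0, L=6 even, 0≤2≤4.
N = 5·5·5 = 125
Δ = 2!·2!·2!/7! = 1/630
Racah Σ t=0..2: t=0:+1/8 t=1:−1/1 t=2:+1/8 = -3/4
⇒ 3j(2 2 2; 0 0 0)² = 2/35, sgn -1
Racah Σ t=2..2: t=2:+1/8 = 1/8
⇒ 3j(2 2 2; 0 2 -2)² = 2/35, sgn +1
4πI² = N·(3j₀)²·(3jₘ)² = 20/49
I = -1·√(0.408163/4π) = -0.18022375

-0.180224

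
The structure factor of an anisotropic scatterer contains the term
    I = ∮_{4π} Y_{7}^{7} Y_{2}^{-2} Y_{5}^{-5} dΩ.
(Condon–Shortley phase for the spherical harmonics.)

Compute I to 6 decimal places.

m-sum 0 ✓  L=14 even ✓  5≤5≤9 ✓
Π(2lᵢ+1) = 15×5×11 = 825
triangle coeff Δ(7,2,5) = 1/15015
Σ_t [2,2]: t=2:+1/57600 = 1/57600
(3j)²=21/715 [(7 2 5; 0 0 0)], sign=-1
Σ_t [0,0]: t=0:+1/87091200 = 1/87091200
(3j)²=1/15 [(7 2 5; 7 -2 -5)], sign=+1
⇒ 4πI² = 21/13
I = (-1)√(21/13/(4π)) = -0.35853622

-0.358536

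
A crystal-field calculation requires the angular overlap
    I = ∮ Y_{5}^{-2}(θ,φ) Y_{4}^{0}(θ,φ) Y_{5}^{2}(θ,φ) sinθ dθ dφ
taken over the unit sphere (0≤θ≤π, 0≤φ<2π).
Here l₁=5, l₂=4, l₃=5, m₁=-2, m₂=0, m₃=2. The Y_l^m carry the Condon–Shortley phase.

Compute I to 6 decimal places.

Rules hold: Σm=0, L=14 even, 1≤5≤9.
N = 11·9·11 = 1089
Δ = 4!·6!·4!/15! = 1/3153150
Racah Σ t=0..4: t=0:+1/69120 t=1:−1/1728 t=2:+1/576 t=3:−1/1728 t=4:+1/69120 = 7/11520
⇒ 3j(5 4 5; 0 0 0)² = 2/143, sgn -1
Racah Σ t=1..4: t=1:−1/25920 t=2:+1/1920 t=3:−1/1728 t=4:+1/20736 = -1/20736
⇒ 3j(5 4 5; -2 0 2)² = 1/2574, sgn +1
4πI² = N·(3j₀)²·(3jₘ)² = 1/169
I = -1·√(0.00591716/4π) = -0.02169960

-0.021700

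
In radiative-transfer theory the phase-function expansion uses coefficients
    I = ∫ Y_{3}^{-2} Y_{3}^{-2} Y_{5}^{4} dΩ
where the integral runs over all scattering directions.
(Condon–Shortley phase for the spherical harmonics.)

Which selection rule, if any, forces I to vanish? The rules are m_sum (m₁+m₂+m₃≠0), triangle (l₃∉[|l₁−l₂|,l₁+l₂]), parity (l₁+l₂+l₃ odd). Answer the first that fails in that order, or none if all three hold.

parity

Σmᵢ = 0  ✓
l₃∈[|l₁−l₂|,l₁+l₂]=[0,6], have l₃=5  ✓
Σlᵢ = 11 ⇒ odd  ✗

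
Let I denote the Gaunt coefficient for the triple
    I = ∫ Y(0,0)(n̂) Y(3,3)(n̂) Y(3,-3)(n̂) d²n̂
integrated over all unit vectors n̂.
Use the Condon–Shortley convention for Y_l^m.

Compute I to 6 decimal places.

Rules hold: Σm=0, L=6 even, 3≤3≤3.
N = 1·7·7 = 49
Δ = 0!·0!·6!/7! = 1/7
Racah Σ t=0..0: t=0:+1/36 = 1/36
⇒ 3j(0 3 3; 0 0 0)² = 1/7, sgn -1
Racah Σ t=0..0: t=0:+1/720 = 1/720
⇒ 3j(0 3 3; 0 3 -3)² = 1/7, sgn +1
4πI² = N·(3j₀)²·(3jₘ)² = 1/1
I = -1·√(1/4π) = -0.28209479

-0.282095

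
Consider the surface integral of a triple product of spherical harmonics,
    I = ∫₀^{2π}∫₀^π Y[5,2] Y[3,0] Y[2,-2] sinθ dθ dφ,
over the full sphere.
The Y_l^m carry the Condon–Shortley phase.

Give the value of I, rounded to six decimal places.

0.141758

m-sum 0 ✓  L=10 even ✓  2≤2≤8 ✓
Π(2lᵢ+1) = 11×7×5 = 385
triangle coeff Δ(5,3,2) = 1/2310
Σ_t [3,3]: t=3:−1/144 = -1/144
(3j)²=10/231 [(5 3 2; 0 0 0)], sign=-1
Σ_t [3,3]: t=3:−1/864 = -1/864
(3j)²=1/66 [(5 3 2; 2 0 -2)], sign=-1
⇒ 4πI² = 25/99
I = (+1)√(25/99/(4π)) = 0.14175797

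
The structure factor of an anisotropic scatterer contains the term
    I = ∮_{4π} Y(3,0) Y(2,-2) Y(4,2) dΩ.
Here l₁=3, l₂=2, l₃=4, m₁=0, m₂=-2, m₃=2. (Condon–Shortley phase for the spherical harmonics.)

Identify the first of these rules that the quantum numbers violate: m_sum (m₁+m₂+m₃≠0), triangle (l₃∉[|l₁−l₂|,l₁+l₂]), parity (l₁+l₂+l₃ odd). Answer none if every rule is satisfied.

parity

azimuthal sum: 0 − 2 + 2 = 0  ✓
1 ≤ 4 ≤ 5 (triangle on l)  ✓
L = 3 + 2 + 4 = 9 (odd)  ✗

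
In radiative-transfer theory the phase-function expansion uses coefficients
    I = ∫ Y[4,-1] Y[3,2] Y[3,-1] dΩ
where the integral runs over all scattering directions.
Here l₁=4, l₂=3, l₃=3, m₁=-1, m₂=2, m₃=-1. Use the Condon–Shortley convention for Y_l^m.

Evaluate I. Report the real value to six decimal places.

m-sum 0 ✓  L=10 even ✓  1≤3≤7 ✓
Π(2lᵢ+1) = 9×7×7 = 441
triangle coeff Δ(4,3,3) = 1/34650
Σ_t [1,3]: t=1:−1/72 t=2:+1/16 t=3:−1/72 = 5/144
(3j)²=2/77 [(4 3 3; 0 0 0)], sign=-1
Σ_t [3,4]: t=3:−1/48 t=4:+1/144 = -1/72
(3j)²=16/693 [(4 3 3; -1 2 -1)], sign=-1
⇒ 4πI² = 32/121
I = (+1)√(32/121/(4π)) = 0.14506992

0.145070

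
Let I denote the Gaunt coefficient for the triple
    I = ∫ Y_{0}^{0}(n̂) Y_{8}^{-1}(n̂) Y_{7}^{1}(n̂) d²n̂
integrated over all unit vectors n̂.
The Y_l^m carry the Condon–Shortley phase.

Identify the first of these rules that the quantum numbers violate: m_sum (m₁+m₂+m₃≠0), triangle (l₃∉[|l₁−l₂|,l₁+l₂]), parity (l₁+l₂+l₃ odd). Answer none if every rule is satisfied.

triangle

Σmᵢ = 0  ✓
l₃∈[|l₁−l₂|,l₁+l₂]=[8,8], have l₃=7  ✗
Σlᵢ = 15 ⇒ odd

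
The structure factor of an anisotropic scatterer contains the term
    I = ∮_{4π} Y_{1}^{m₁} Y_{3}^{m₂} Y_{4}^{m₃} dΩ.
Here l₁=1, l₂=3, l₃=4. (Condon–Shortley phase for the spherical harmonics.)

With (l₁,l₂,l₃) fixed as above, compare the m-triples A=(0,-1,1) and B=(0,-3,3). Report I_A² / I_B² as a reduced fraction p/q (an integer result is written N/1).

l's match ⇒ only the (l;m) 3-j factors differ between A and B.
A: triangle coeff Δ(1,3,4) = 1/252; Σ_t [0,0]: t=0:+1/48 = 1/48; (3j)²=5/84 [(1 3 4; 0 -1 1)], sign=-1
B: triangle coeff Δ(1,3,4) = 1/252; Σ_t [0,0]: t=0:+1/720 = 1/720; (3j)²=1/36 [(1 3 4; 0 -3 3)], sign=-1
I_A²/I_B² = (5/84)/(1/36) = 15/7

15/7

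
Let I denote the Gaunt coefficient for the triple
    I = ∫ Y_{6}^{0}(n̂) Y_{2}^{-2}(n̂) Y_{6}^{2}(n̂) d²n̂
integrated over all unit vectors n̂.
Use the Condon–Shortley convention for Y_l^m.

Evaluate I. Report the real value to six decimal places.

-0.191909

m-sum 0 ✓  L=14 even ✓  4≤6≤8 ✓
Π(2lᵢ+1) = 13×5×13 = 845
triangle coeff Δ(6,2,6) = 1/90090
Σ_t [0,2]: t=0:+1/69120 t=1:−1/14400 t=2:+1/69120 = -7/172800
(3j)²=14/715 [(6 2 6; 0 0 0)], sign=-1
Σ_t [0,0]: t=0:+1/69120 = 1/69120
(3j)²=4/143 [(6 2 6; 0 -2 2)], sign=+1
⇒ 4πI² = 56/121
I = (-1)√(56/121/(4π)) = -0.19190947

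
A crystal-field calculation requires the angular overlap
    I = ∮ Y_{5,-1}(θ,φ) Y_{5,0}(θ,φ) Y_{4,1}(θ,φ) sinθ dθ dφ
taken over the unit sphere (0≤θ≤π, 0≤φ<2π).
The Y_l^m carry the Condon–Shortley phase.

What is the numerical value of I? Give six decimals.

m-sum 0 ✓  L=14 even ✓  0≤4≤10 ✓
Π(2lᵢ+1) = 11×11×9 = 1089
triangle coeff Δ(5,5,4) = 1/3153150
Σ_t [1,5]: t=1:−1/69120 t=2:+1/1728 t=3:−1/576 t=4:+1/1728 t=5:−1/69120 = -7/11520
(3j)²=2/143 [(5 5 4; 0 0 0)], sign=-1
Σ_t [2,5]: t=2:+1/6912 t=3:−1/864 t=4:+1/1152 t=5:−1/17280 = -7/34560
(3j)²=1/429 [(5 5 4; -1 0 1)], sign=+1
⇒ 4πI² = 6/169
I = (-1)√(6/169/(4π)) = -0.05315295

-0.053153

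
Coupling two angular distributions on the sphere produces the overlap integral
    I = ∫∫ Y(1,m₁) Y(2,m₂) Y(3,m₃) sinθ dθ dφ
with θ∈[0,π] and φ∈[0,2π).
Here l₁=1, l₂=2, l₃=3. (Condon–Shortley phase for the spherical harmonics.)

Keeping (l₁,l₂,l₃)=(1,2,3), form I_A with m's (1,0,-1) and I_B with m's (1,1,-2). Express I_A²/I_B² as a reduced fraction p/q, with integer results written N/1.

3/5

l's match ⇒ only the (l;m) 3-j factors differ between A and B.
A: triangle coeff Δ(1,2,3) = 1/105; Σ_t [0,0]: t=0:+1/8 = 1/8; (3j)²=2/35 [(1 2 3; 1 0 -1)], sign=+1
B: triangle coeff Δ(1,2,3) = 1/105; Σ_t [0,0]: t=0:+1/12 = 1/12; (3j)²=2/21 [(1 2 3; 1 1 -2)], sign=-1
I_A²/I_B² = (2/35)/(2/21) = 3/5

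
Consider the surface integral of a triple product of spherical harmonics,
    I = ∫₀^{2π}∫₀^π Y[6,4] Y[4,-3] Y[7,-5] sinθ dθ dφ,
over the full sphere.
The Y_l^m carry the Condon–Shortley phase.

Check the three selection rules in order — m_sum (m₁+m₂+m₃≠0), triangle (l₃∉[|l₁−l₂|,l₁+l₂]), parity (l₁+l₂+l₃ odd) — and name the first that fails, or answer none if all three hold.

m_sum

azimuthal sum: 4 − 3 − 5 = -4  ✗
2 ≤ 7 ≤ 10 (triangle on l)
L = 6 + 4 + 7 = 17 (odd)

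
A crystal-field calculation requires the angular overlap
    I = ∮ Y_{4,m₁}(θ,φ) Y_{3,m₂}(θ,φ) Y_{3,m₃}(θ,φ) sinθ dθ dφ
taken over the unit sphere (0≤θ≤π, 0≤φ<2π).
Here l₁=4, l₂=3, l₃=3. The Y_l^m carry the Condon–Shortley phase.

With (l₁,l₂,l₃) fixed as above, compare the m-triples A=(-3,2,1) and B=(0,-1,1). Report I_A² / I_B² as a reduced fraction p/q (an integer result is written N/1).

l's match ⇒ only the (l;m) 3-j factors differ between A and B.
A: triangle coeff Δ(4,3,3) = 1/34650; Σ_t [3,4]: t=3:−1/288 t=4:+1/144 = 1/288; (3j)²=1/99 [(4 3 3; -3 2 1)], sign=+1
B: triangle coeff Δ(4,3,3) = 1/34650; Σ_t [0,2]: t=0:+1/1152 t=1:−1/36 t=2:+1/32 = 5/1152; (3j)²=1/1386 [(4 3 3; 0 -1 1)], sign=+1
I_A²/I_B² = (1/99)/(1/1386) = 14/1

14/1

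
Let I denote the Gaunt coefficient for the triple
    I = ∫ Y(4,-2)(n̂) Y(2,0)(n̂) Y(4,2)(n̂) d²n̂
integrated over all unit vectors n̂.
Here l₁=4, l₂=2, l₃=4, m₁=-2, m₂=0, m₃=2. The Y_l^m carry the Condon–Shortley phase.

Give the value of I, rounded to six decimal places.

m-sum 0 ✓  L=10 even ✓  2≤4≤6 ✓
Π(2lᵢ+1) = 9×5×9 = 405
triangle coeff Δ(4,2,4) = 1/13860
Σ_t [0,2]: t=0:+1/192 t=1:−1/36 t=2:+1/192 = -5/288
(3j)²=20/693 [(4 2 4; 0 0 0)], sign=-1
Σ_t [0,2]: t=0:+1/2880 t=1:−1/120 t=2:+1/192 = -1/360
(3j)²=16/3465 [(4 2 4; -2 0 2)], sign=-1
⇒ 4πI² = 320/5929
I = (+1)√(320/5929/(4π)) = 0.06553591

0.065536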